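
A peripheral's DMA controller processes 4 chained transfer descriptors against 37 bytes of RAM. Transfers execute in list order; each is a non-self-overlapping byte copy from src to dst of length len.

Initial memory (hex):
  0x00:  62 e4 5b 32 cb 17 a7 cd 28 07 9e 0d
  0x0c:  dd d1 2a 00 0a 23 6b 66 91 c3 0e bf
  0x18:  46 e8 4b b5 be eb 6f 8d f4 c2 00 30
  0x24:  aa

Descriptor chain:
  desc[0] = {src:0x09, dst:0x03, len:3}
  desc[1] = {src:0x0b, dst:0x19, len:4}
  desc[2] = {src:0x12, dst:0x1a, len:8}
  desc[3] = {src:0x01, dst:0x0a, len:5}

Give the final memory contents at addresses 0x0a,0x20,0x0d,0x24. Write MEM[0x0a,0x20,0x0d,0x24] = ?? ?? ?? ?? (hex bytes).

[0] 0x09->0x03 len=3 : 07 9e 0d
[1] 0x0b->0x19 len=4 : 0d dd d1 2a
[2] 0x12->0x1a len=8 : 6b 66 91 c3 0e bf 46 0d
[3] 0x01->0x0a len=5 : e4 5b 07 9e 0d
query mem[0x0a]=0xe4, mem[0x20]=0x46, mem[0x0d]=0x9e, mem[0x24]=0xaa

MEM[0x0a,0x20,0x0d,0x24] = e4 46 9e aa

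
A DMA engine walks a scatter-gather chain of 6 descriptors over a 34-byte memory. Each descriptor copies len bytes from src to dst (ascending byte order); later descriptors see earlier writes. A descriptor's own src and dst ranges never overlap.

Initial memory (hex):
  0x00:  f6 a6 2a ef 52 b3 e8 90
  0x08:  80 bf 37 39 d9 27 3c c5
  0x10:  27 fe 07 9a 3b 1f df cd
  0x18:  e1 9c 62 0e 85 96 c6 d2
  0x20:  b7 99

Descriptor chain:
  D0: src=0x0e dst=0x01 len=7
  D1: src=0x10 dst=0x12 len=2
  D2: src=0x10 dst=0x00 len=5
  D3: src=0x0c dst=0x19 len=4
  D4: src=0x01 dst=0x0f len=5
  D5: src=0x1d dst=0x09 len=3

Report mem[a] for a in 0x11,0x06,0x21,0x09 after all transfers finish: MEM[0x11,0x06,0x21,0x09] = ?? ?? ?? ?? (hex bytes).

  after D0: wrote 7B at 0x01 = 3cc527fe079a3b
  after D1: wrote 2B at 0x12 = 27fe
  after D2: wrote 5B at 0x00 = 27fe27fe3b
  after D3: wrote 4B at 0x19 = d9273cc5
  after D4: wrote 5B at 0x0f = fe27fe3b07
  after D5: wrote 3B at 0x09 = 96c6d2
query mem[0x11]=0xfe, mem[0x06]=0x9a, mem[0x21]=0x99, mem[0x09]=0x96

MEM[0x11,0x06,0x21,0x09] = fe 9a 99 96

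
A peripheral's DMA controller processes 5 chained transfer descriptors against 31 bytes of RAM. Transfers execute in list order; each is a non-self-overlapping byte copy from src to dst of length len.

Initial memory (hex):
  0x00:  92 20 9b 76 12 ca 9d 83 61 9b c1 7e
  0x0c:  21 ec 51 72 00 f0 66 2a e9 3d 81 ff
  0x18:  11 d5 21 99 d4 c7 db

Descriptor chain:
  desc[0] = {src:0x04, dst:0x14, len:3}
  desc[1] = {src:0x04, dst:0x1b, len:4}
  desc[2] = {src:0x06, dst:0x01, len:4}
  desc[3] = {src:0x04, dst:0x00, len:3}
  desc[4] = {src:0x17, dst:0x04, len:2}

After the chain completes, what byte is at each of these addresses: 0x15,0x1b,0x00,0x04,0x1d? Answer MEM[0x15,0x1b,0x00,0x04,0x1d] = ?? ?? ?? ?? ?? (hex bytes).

D0: mem[0x14..0x16] <- [12 ca 9d]
D1: mem[0x1b..0x1e] <- [12 ca 9d 83]
D2: mem[0x01..0x04] <- [9d 83 61 9b]
D3: mem[0x00..0x02] <- [9b ca 9d]
D4: mem[0x04..0x05] <- [ff 11]
query mem[0x15]=0xca, mem[0x1b]=0x12, mem[0x00]=0x9b, mem[0x04]=0xff, mem[0x1d]=0x9d

MEM[0x15,0x1b,0x00,0x04,0x1d] = ca 12 9b ff 9d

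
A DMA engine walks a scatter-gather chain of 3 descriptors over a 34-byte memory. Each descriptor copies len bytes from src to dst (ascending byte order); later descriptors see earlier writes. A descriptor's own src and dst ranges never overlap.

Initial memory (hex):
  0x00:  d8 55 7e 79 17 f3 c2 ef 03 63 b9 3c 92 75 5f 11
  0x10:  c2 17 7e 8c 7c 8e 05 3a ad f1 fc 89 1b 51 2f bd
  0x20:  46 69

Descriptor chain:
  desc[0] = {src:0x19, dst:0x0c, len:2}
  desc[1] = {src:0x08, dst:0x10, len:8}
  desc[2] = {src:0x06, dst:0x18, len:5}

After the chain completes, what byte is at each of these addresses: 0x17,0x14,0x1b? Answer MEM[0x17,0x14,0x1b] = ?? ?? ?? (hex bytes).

#0 dst[0x0c+2] := {0xf1,0xfc}
#1 dst[0x10+8] := {0x03,0x63,0xb9,0x3c,0xf1,0xfc,0x5f,0x11}
#2 dst[0x18+5] := {0xc2,0xef,0x03,0x63,0xb9}
query mem[0x17]=0x11, mem[0x14]=0xf1, mem[0x1b]=0x63

MEM[0x17,0x14,0x1b] = 11 f1 63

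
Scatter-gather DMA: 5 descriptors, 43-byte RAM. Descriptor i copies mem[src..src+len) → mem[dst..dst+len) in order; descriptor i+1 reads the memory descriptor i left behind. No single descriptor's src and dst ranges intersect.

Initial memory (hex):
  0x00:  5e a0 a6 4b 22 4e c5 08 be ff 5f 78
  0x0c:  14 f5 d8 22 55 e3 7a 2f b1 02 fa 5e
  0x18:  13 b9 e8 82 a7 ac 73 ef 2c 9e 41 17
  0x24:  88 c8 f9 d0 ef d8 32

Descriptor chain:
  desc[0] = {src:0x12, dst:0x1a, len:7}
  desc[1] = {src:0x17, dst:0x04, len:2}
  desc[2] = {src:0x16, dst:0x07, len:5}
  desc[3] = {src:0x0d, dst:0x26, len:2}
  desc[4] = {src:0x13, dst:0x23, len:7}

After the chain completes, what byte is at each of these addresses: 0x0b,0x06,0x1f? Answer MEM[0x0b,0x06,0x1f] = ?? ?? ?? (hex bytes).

#0 dst[0x1a+7] := {0x7a,0x2f,0xb1,0x02,0xfa,0x5e,0x13}
#1 dst[0x04+2] := {0x5e,0x13}
#2 dst[0x07+5] := {0xfa,0x5e,0x13,0xb9,0x7a}
#3 dst[0x26+2] := {0xf5,0xd8}
#4 dst[0x23+7] := {0x2f,0xb1,0x02,0xfa,0x5e,0x13,0xb9}
query mem[0x0b]=0x7a, mem[0x06]=0xc5, mem[0x1f]=0x5e

MEM[0x0b,0x06,0x1f] = 7a c5 5e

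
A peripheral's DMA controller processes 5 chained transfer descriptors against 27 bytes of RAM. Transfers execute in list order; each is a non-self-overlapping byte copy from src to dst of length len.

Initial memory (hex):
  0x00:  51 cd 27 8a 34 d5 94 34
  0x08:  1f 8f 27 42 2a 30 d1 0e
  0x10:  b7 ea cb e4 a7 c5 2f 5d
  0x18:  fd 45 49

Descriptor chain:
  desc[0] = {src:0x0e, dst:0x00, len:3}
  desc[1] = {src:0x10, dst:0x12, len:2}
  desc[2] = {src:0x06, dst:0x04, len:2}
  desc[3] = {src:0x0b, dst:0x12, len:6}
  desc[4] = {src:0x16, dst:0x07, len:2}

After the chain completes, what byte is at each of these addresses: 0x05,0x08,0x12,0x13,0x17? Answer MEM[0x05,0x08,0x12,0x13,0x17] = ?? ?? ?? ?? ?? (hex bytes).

#0 dst[0x00+3] := {0xd1,0x0e,0xb7}
#1 dst[0x12+2] := {0xb7,0xea}
#2 dst[0x04+2] := {0x94,0x34}
#3 dst[0x12+6] := {0x42,0x2a,0x30,0xd1,0x0e,0xb7}
#4 dst[0x07+2] := {0x0e,0xb7}
query mem[0x05]=0x34, mem[0x08]=0xb7, mem[0x12]=0x42, mem[0x13]=0x2a, mem[0x17]=0xb7

MEM[0x05,0x08,0x12,0x13,0x17] = 34 b7 42 2a b7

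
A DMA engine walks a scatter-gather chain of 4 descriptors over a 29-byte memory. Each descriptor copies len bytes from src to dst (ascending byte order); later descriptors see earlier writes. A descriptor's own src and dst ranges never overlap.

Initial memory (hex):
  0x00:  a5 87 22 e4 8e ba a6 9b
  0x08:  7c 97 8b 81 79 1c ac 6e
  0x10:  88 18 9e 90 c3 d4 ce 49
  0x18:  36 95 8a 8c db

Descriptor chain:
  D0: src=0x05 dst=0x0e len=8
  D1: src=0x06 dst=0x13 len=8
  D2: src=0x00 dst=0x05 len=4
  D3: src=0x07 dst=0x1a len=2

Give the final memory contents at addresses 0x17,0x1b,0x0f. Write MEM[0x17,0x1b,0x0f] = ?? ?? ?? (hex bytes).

MEM[0x17,0x1b,0x0f] = 8b e4 a6

D0: mem[0x0e..0x15] <- [ba a6 9b 7c 97 8b 81 79]
D1: mem[0x13..0x1a] <- [a6 9b 7c 97 8b 81 79 1c]
D2: mem[0x05..0x08] <- [a5 87 22 e4]
D3: mem[0x1a..0x1b] <- [22 e4]
query mem[0x17]=0x8b, mem[0x1b]=0xe4, mem[0x0f]=0xa6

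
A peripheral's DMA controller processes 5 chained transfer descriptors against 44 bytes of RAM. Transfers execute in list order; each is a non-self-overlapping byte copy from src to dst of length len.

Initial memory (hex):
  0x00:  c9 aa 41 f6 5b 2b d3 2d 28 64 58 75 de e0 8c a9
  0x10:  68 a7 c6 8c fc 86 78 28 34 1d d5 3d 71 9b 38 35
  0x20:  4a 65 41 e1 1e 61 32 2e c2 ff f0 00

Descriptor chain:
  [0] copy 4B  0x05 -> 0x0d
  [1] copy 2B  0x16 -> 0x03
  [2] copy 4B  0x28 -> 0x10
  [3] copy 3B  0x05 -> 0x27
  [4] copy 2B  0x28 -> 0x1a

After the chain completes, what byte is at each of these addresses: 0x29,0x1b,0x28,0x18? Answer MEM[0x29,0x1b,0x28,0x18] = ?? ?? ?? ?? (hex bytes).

[0] 0x05->0x0d len=4 : 2b d3 2d 28
[1] 0x16->0x03 len=2 : 78 28
[2] 0x28->0x10 len=4 : c2 ff f0 00
[3] 0x05->0x27 len=3 : 2b d3 2d
[4] 0x28->0x1a len=2 : d3 2d
query mem[0x29]=0x2d, mem[0x1b]=0x2d, mem[0x28]=0xd3, mem[0x18]=0x34

MEM[0x29,0x1b,0x28,0x18] = 2d 2d d3 34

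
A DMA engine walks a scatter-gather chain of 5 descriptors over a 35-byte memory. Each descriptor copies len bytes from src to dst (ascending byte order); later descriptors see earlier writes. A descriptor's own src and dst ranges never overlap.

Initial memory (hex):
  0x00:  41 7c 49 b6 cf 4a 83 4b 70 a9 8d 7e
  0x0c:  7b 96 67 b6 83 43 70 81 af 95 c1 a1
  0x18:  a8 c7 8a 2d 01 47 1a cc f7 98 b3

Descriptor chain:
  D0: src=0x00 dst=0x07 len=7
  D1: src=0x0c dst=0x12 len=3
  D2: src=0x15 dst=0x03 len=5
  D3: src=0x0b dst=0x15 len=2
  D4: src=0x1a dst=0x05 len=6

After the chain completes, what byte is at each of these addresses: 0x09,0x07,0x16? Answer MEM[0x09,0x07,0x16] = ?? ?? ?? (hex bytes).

MEM[0x09,0x07,0x16] = 1a 01 4a

#0 dst[0x07+7] := {0x41,0x7c,0x49,0xb6,0xcf,0x4a,0x83}
#1 dst[0x12+3] := {0x4a,0x83,0x67}
#2 dst[0x03+5] := {0x95,0xc1,0xa1,0xa8,0xc7}
#3 dst[0x15+2] := {0xcf,0x4a}
#4 dst[0x05+6] := {0x8a,0x2d,0x01,0x47,0x1a,0xcc}
query mem[0x09]=0x1a, mem[0x07]=0x01, mem[0x16]=0x4a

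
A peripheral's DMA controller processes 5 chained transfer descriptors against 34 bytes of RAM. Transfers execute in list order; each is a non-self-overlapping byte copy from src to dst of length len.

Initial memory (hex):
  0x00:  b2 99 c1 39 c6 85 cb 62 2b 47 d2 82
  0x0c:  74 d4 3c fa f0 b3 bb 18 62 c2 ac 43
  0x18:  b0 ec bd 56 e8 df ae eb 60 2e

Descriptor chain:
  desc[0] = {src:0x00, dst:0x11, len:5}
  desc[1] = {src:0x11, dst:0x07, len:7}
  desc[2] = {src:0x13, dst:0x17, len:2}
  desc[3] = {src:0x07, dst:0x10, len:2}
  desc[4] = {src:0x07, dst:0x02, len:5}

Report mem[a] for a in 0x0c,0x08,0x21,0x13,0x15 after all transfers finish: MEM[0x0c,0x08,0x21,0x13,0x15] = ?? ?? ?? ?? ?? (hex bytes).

[0] 0x00->0x11 len=5 : b2 99 c1 39 c6
[1] 0x11->0x07 len=7 : b2 99 c1 39 c6 ac 43
[2] 0x13->0x17 len=2 : c1 39
[3] 0x07->0x10 len=2 : b2 99
[4] 0x07->0x02 len=5 : b2 99 c1 39 c6
query mem[0x0c]=0xac, mem[0x08]=0x99, mem[0x21]=0x2e, mem[0x13]=0xc1, mem[0x15]=0xc6

MEM[0x0c,0x08,0x21,0x13,0x15] = ac 99 2e c1 c6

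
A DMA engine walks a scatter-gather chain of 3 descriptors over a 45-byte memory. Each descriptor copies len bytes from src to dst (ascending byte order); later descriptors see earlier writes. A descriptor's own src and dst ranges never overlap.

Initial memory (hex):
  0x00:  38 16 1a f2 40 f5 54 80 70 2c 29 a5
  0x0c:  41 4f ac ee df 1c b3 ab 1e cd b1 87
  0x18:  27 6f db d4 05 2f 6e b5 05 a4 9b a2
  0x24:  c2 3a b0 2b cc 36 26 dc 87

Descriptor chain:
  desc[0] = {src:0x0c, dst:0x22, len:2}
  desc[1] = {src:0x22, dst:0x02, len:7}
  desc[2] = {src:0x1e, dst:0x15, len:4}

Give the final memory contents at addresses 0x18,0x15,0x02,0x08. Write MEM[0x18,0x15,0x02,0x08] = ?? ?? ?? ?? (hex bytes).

MEM[0x18,0x15,0x02,0x08] = a4 6e 41 cc

[0] 0x0c->0x22 len=2 : 41 4f
[1] 0x22->0x02 len=7 : 41 4f c2 3a b0 2b cc
[2] 0x1e->0x15 len=4 : 6e b5 05 a4
query mem[0x18]=0xa4, mem[0x15]=0x6e, mem[0x02]=0x41, mem[0x08]=0xcc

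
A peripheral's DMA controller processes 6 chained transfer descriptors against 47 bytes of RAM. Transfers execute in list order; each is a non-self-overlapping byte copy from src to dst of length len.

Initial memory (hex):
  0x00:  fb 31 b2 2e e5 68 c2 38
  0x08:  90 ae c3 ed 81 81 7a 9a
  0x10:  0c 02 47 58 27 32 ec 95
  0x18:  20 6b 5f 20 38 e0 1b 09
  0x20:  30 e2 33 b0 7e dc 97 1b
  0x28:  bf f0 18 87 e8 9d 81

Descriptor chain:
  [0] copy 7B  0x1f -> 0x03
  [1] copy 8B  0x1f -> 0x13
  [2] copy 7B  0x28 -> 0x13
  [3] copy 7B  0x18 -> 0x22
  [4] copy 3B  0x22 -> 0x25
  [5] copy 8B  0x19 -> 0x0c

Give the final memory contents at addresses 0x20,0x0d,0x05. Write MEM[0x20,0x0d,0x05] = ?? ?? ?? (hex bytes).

MEM[0x20,0x0d,0x05] = 30 97 e2

#0 dst[0x03+7] := {0x09,0x30,0xe2,0x33,0xb0,0x7e,0xdc}
#1 dst[0x13+8] := {0x09,0x30,0xe2,0x33,0xb0,0x7e,0xdc,0x97}
#2 dst[0x13+7] := {0xbf,0xf0,0x18,0x87,0xe8,0x9d,0x81}
#3 dst[0x22+7] := {0x9d,0x81,0x97,0x20,0x38,0xe0,0x1b}
#4 dst[0x25+3] := {0x9d,0x81,0x97}
#5 dst[0x0c+8] := {0x81,0x97,0x20,0x38,0xe0,0x1b,0x09,0x30}
query mem[0x20]=0x30, mem[0x0d]=0x97, mem[0x05]=0xe2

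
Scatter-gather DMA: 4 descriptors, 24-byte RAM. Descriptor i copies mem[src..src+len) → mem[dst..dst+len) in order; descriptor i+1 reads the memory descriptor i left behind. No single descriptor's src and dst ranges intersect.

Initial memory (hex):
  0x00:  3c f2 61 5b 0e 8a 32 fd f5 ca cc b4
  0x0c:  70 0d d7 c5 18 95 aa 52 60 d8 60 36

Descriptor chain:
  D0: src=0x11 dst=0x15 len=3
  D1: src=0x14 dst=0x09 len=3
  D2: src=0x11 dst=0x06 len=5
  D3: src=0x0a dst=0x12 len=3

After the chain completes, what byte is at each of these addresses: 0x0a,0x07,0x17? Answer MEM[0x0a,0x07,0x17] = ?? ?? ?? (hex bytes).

  after D0: wrote 3B at 0x15 = 95aa52
  after D1: wrote 3B at 0x09 = 6095aa
  after D2: wrote 5B at 0x06 = 95aa526095
  after D3: wrote 3B at 0x12 = 95aa70
query mem[0x0a]=0x95, mem[0x07]=0xaa, mem[0x17]=0x52

MEM[0x0a,0x07,0x17] = 95 aa 52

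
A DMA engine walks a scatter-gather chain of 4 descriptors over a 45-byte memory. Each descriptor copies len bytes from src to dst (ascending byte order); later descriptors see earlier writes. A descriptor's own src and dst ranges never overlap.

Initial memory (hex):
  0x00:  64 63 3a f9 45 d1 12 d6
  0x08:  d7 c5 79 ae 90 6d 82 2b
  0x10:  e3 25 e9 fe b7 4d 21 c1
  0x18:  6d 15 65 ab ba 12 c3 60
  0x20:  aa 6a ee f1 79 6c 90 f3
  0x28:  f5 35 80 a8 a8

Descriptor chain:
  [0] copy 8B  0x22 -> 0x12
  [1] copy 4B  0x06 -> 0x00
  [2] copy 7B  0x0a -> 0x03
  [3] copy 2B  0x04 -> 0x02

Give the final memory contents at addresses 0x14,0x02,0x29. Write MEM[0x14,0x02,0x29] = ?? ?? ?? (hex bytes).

MEM[0x14,0x02,0x29] = 79 ae 35

  after D0: wrote 8B at 0x12 = eef1796c90f3f535
  after D1: wrote 4B at 0x00 = 12d6d7c5
  after D2: wrote 7B at 0x03 = 79ae906d822be3
  after D3: wrote 2B at 0x02 = ae90
query mem[0x14]=0x79, mem[0x02]=0xae, mem[0x29]=0x35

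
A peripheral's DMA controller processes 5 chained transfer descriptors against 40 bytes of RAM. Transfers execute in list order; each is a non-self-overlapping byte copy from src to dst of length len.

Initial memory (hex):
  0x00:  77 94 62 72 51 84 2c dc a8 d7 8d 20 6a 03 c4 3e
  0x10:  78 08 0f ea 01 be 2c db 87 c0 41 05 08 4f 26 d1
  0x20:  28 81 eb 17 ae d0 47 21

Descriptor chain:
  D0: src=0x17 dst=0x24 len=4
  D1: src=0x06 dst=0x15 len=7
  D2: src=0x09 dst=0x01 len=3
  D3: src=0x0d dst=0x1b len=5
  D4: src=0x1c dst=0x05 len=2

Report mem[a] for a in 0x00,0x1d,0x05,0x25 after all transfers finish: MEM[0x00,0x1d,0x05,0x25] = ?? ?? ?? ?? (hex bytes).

[0] 0x17->0x24 len=4 : db 87 c0 41
[1] 0x06->0x15 len=7 : 2c dc a8 d7 8d 20 6a
[2] 0x09->0x01 len=3 : d7 8d 20
[3] 0x0d->0x1b len=5 : 03 c4 3e 78 08
[4] 0x1c->0x05 len=2 : c4 3e
query mem[0x00]=0x77, mem[0x1d]=0x3e, mem[0x05]=0xc4, mem[0x25]=0x87

MEM[0x00,0x1d,0x05,0x25] = 77 3e c4 87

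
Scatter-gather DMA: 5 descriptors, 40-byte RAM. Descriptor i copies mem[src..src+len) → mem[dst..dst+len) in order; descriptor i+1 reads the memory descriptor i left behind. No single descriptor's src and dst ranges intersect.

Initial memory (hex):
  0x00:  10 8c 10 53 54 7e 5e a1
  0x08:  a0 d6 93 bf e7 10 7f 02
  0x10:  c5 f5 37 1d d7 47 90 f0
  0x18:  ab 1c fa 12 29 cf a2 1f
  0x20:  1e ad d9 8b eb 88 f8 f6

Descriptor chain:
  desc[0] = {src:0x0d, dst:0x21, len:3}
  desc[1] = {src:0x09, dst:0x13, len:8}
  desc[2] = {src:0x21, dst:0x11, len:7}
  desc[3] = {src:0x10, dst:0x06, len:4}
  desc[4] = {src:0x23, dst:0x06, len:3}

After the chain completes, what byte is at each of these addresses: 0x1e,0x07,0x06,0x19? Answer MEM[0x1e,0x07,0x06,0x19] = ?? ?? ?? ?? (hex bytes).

MEM[0x1e,0x07,0x06,0x19] = a2 eb 02 02

[0] 0x0d->0x21 len=3 : 10 7f 02
[1] 0x09->0x13 len=8 : d6 93 bf e7 10 7f 02 c5
[2] 0x21->0x11 len=7 : 10 7f 02 eb 88 f8 f6
[3] 0x10->0x06 len=4 : c5 10 7f 02
[4] 0x23->0x06 len=3 : 02 eb 88
query mem[0x1e]=0xa2, mem[0x07]=0xeb, mem[0x06]=0x02, mem[0x19]=0x02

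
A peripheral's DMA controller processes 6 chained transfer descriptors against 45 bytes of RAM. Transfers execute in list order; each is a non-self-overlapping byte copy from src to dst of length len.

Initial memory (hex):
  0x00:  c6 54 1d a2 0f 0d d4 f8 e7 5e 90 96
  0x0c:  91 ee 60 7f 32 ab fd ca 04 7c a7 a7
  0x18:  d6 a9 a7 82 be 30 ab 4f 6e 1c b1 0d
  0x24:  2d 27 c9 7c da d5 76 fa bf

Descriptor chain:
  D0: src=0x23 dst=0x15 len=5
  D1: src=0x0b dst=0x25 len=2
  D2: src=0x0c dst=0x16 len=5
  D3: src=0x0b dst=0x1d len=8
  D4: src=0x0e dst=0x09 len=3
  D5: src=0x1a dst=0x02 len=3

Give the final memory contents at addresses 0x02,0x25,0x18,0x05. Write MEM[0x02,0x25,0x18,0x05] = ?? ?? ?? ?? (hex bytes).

MEM[0x02,0x25,0x18,0x05] = 32 96 60 0d

#0 dst[0x15+5] := {0x0d,0x2d,0x27,0xc9,0x7c}
#1 dst[0x25+2] := {0x96,0x91}
#2 dst[0x16+5] := {0x91,0xee,0x60,0x7f,0x32}
#3 dst[0x1d+8] := {0x96,0x91,0xee,0x60,0x7f,0x32,0xab,0xfd}
#4 dst[0x09+3] := {0x60,0x7f,0x32}
#5 dst[0x02+3] := {0x32,0x82,0xbe}
query mem[0x02]=0x32, mem[0x25]=0x96, mem[0x18]=0x60, mem[0x05]=0x0d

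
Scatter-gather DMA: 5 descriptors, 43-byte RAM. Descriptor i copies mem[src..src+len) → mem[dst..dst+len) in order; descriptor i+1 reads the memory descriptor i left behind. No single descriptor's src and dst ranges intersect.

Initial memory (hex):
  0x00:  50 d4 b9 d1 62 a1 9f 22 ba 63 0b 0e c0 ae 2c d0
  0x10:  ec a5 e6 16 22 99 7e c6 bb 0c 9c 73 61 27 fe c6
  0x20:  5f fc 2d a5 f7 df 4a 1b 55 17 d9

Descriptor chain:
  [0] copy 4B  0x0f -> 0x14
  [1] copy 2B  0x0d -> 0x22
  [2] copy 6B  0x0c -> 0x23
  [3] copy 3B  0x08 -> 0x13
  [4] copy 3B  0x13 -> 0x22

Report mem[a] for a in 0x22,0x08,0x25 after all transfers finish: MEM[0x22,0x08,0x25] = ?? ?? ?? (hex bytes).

MEM[0x22,0x08,0x25] = ba ba 2c

D0: mem[0x14..0x17] <- [d0 ec a5 e6]
D1: mem[0x22..0x23] <- [ae 2c]
D2: mem[0x23..0x28] <- [c0 ae 2c d0 ec a5]
D3: mem[0x13..0x15] <- [ba 63 0b]
D4: mem[0x22..0x24] <- [ba 63 0b]
query mem[0x22]=0xba, mem[0x08]=0xba, mem[0x25]=0x2c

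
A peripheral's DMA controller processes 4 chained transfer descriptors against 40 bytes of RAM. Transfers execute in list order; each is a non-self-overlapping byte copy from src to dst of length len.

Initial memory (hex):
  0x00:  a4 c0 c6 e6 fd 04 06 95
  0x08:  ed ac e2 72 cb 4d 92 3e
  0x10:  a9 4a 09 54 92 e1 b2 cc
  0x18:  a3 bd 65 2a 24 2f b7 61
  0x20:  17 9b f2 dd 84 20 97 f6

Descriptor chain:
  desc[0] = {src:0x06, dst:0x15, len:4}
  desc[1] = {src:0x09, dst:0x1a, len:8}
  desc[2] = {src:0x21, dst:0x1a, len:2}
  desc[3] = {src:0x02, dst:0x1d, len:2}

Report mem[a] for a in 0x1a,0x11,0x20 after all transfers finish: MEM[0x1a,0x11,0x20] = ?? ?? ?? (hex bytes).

  after D0: wrote 4B at 0x15 = 0695edac
  after D1: wrote 8B at 0x1a = ace272cb4d923ea9
  after D2: wrote 2B at 0x1a = a9f2
  after D3: wrote 2B at 0x1d = c6e6
query mem[0x1a]=0xa9, mem[0x11]=0x4a, mem[0x20]=0x3e

MEM[0x1a,0x11,0x20] = a9 4a 3e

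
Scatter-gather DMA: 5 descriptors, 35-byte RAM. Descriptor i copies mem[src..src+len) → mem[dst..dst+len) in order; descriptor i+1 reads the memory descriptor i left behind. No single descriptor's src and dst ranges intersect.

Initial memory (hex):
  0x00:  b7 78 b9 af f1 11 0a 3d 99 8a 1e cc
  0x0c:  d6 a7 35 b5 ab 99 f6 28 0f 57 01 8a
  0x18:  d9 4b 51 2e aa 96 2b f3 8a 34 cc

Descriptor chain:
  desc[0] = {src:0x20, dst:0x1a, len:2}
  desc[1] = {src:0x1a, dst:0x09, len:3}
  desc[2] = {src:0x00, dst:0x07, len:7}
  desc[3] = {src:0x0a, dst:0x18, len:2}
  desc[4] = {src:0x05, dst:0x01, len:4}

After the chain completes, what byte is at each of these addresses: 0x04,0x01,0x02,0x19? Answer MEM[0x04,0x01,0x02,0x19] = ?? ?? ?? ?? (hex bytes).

  after D0: wrote 2B at 0x1a = 8a34
  after D1: wrote 3B at 0x09 = 8a34aa
  after D2: wrote 7B at 0x07 = b778b9aff1110a
  after D3: wrote 2B at 0x18 = aff1
  after D4: wrote 4B at 0x01 = 110ab778
query mem[0x04]=0x78, mem[0x01]=0x11, mem[0x02]=0x0a, mem[0x19]=0xf1

MEM[0x04,0x01,0x02,0x19] = 78 11 0a f1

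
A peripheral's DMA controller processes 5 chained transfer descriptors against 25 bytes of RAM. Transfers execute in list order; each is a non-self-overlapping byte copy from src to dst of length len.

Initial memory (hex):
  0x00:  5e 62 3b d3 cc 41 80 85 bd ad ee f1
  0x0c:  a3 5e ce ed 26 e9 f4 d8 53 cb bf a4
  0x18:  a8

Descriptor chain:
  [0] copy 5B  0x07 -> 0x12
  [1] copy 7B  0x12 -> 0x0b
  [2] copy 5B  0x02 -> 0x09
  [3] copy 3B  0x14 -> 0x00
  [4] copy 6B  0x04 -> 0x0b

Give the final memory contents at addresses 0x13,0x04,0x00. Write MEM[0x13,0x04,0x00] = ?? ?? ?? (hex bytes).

MEM[0x13,0x04,0x00] = bd cc ad

[0] 0x07->0x12 len=5 : 85 bd ad ee f1
[1] 0x12->0x0b len=7 : 85 bd ad ee f1 a4 a8
[2] 0x02->0x09 len=5 : 3b d3 cc 41 80
[3] 0x14->0x00 len=3 : ad ee f1
[4] 0x04->0x0b len=6 : cc 41 80 85 bd 3b
query mem[0x13]=0xbd, mem[0x04]=0xcc, mem[0x00]=0xad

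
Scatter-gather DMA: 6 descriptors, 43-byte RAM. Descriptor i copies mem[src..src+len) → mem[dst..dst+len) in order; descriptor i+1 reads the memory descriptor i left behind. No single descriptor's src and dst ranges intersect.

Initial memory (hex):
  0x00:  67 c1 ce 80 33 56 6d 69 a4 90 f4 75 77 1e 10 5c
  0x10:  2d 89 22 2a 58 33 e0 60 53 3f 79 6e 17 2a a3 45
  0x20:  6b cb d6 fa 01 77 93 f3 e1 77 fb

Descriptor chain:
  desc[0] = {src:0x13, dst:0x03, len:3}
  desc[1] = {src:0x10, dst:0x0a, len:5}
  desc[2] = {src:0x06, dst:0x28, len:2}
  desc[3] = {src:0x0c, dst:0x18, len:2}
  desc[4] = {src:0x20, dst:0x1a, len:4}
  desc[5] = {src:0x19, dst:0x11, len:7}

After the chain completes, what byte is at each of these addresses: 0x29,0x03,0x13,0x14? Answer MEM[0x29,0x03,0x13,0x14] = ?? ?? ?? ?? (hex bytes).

#0 dst[0x03+3] := {0x2a,0x58,0x33}
#1 dst[0x0a+5] := {0x2d,0x89,0x22,0x2a,0x58}
#2 dst[0x28+2] := {0x6d,0x69}
#3 dst[0x18+2] := {0x22,0x2a}
#4 dst[0x1a+4] := {0x6b,0xcb,0xd6,0xfa}
#5 dst[0x11+7] := {0x2a,0x6b,0xcb,0xd6,0xfa,0xa3,0x45}
query mem[0x29]=0x69, mem[0x03]=0x2a, mem[0x13]=0xcb, mem[0x14]=0xd6

MEM[0x29,0x03,0x13,0x14] = 69 2a cb d6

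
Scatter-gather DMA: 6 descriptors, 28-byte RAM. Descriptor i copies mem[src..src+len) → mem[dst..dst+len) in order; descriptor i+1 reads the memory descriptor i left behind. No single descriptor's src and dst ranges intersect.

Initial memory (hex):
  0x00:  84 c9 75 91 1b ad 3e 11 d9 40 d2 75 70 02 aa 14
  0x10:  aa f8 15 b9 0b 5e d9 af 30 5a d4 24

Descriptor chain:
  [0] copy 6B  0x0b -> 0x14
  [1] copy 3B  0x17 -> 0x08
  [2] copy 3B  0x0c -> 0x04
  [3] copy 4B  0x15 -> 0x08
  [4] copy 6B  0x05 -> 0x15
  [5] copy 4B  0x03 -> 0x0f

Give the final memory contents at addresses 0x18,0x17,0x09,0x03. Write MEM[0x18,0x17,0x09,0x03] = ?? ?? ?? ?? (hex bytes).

[0] 0x0b->0x14 len=6 : 75 70 02 aa 14 aa
[1] 0x17->0x08 len=3 : aa 14 aa
[2] 0x0c->0x04 len=3 : 70 02 aa
[3] 0x15->0x08 len=4 : 70 02 aa 14
[4] 0x05->0x15 len=6 : 02 aa 11 70 02 aa
[5] 0x03->0x0f len=4 : 91 70 02 aa
query mem[0x18]=0x70, mem[0x17]=0x11, mem[0x09]=0x02, mem[0x03]=0x91

MEM[0x18,0x17,0x09,0x03] = 70 11 02 91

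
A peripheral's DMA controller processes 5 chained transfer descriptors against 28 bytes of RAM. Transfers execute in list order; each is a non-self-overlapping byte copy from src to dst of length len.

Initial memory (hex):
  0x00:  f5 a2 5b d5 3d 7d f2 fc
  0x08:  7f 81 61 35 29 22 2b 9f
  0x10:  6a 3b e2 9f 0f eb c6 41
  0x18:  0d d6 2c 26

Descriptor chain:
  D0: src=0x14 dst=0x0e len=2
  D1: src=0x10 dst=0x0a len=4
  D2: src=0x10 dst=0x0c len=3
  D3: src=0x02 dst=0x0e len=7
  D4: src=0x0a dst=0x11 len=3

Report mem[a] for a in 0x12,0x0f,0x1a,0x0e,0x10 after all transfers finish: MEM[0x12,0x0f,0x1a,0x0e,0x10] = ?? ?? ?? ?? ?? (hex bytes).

D0: mem[0x0e..0x0f] <- [0f eb]
D1: mem[0x0a..0x0d] <- [6a 3b e2 9f]
D2: mem[0x0c..0x0e] <- [6a 3b e2]
D3: mem[0x0e..0x14] <- [5b d5 3d 7d f2 fc 7f]
D4: mem[0x11..0x13] <- [6a 3b 6a]
query mem[0x12]=0x3b, mem[0x0f]=0xd5, mem[0x1a]=0x2c, mem[0x0e]=0x5b, mem[0x10]=0x3d

MEM[0x12,0x0f,0x1a,0x0e,0x10] = 3b d5 2c 5b 3d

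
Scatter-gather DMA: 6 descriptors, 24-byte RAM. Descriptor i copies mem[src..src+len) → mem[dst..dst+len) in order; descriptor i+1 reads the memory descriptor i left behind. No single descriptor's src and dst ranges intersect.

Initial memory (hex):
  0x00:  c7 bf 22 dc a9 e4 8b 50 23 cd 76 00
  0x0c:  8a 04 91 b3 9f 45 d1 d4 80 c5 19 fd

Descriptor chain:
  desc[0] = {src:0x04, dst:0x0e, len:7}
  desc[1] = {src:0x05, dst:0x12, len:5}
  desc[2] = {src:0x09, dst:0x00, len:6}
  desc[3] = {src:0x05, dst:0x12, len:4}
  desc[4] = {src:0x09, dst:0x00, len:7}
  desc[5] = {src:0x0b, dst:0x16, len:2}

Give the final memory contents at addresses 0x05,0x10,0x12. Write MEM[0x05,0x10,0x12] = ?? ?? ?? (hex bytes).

#0 dst[0x0e+7] := {0xa9,0xe4,0x8b,0x50,0x23,0xcd,0x76}
#1 dst[0x12+5] := {0xe4,0x8b,0x50,0x23,0xcd}
#2 dst[0x00+6] := {0xcd,0x76,0x00,0x8a,0x04,0xa9}
#3 dst[0x12+4] := {0xa9,0x8b,0x50,0x23}
#4 dst[0x00+7] := {0xcd,0x76,0x00,0x8a,0x04,0xa9,0xe4}
#5 dst[0x16+2] := {0x00,0x8a}
query mem[0x05]=0xa9, mem[0x10]=0x8b, mem[0x12]=0xa9

MEM[0x05,0x10,0x12] = a9 8b a9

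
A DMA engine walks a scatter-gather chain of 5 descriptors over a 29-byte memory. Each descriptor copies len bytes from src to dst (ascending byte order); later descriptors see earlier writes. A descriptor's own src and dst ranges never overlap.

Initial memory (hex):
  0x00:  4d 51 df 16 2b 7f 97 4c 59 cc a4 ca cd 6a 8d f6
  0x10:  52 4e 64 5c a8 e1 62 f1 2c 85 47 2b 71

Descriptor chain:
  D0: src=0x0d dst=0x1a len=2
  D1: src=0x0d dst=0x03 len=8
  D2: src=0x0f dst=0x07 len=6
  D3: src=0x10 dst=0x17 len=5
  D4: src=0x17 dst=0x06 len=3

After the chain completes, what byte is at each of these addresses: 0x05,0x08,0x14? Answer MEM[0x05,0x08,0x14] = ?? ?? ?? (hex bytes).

MEM[0x05,0x08,0x14] = f6 64 a8

[0] 0x0d->0x1a len=2 : 6a 8d
[1] 0x0d->0x03 len=8 : 6a 8d f6 52 4e 64 5c a8
[2] 0x0f->0x07 len=6 : f6 52 4e 64 5c a8
[3] 0x10->0x17 len=5 : 52 4e 64 5c a8
[4] 0x17->0x06 len=3 : 52 4e 64
query mem[0x05]=0xf6, mem[0x08]=0x64, mem[0x14]=0xa8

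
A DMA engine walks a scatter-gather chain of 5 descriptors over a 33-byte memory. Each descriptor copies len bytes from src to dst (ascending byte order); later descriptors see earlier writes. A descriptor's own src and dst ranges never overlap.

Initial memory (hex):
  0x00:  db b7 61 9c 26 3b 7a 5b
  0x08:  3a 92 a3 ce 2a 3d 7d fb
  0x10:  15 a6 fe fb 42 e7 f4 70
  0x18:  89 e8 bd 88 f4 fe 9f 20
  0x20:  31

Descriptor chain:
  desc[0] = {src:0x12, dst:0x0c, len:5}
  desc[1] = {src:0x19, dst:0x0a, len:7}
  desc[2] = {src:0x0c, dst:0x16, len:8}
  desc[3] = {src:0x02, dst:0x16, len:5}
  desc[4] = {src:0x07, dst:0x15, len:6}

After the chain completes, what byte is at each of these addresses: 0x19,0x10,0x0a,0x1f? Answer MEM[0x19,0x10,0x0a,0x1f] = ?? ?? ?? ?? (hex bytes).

D0: mem[0x0c..0x10] <- [fe fb 42 e7 f4]
D1: mem[0x0a..0x10] <- [e8 bd 88 f4 fe 9f 20]
D2: mem[0x16..0x1d] <- [88 f4 fe 9f 20 a6 fe fb]
D3: mem[0x16..0x1a] <- [61 9c 26 3b 7a]
D4: mem[0x15..0x1a] <- [5b 3a 92 e8 bd 88]
query mem[0x19]=0xbd, mem[0x10]=0x20, mem[0x0a]=0xe8, mem[0x1f]=0x20

MEM[0x19,0x10,0x0a,0x1f] = bd 20 e8 20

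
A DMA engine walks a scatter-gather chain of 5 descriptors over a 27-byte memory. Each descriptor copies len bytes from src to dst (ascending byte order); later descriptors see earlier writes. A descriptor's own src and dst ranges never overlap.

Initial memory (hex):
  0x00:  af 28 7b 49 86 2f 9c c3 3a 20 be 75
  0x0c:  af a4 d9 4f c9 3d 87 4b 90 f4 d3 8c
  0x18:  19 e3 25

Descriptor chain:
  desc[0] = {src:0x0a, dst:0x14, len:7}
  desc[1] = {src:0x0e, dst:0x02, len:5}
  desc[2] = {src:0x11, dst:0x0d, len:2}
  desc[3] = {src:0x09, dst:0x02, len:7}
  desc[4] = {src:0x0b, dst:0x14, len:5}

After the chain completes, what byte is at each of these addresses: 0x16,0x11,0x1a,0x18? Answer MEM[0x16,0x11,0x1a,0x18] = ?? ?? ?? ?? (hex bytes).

D0: mem[0x14..0x1a] <- [be 75 af a4 d9 4f c9]
D1: mem[0x02..0x06] <- [d9 4f c9 3d 87]
D2: mem[0x0d..0x0e] <- [3d 87]
D3: mem[0x02..0x08] <- [20 be 75 af 3d 87 4f]
D4: mem[0x14..0x18] <- [75 af 3d 87 4f]
query mem[0x16]=0x3d, mem[0x11]=0x3d, mem[0x1a]=0xc9, mem[0x18]=0x4f

MEM[0x16,0x11,0x1a,0x18] = 3d 3d c9 4f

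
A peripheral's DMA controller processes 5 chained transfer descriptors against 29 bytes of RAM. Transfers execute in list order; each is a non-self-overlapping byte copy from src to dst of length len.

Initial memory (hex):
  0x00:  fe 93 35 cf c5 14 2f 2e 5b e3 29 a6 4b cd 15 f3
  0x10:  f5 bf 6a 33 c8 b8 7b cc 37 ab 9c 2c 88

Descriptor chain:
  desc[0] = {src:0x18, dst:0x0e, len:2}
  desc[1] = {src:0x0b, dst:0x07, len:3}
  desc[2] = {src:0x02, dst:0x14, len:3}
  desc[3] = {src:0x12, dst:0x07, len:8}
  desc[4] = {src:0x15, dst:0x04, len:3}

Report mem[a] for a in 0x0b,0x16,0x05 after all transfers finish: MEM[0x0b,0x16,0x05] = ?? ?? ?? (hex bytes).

[0] 0x18->0x0e len=2 : 37 ab
[1] 0x0b->0x07 len=3 : a6 4b cd
[2] 0x02->0x14 len=3 : 35 cf c5
[3] 0x12->0x07 len=8 : 6a 33 35 cf c5 cc 37 ab
[4] 0x15->0x04 len=3 : cf c5 cc
query mem[0x0b]=0xc5, mem[0x16]=0xc5, mem[0x05]=0xc5

MEM[0x0b,0x16,0x05] = c5 c5 c5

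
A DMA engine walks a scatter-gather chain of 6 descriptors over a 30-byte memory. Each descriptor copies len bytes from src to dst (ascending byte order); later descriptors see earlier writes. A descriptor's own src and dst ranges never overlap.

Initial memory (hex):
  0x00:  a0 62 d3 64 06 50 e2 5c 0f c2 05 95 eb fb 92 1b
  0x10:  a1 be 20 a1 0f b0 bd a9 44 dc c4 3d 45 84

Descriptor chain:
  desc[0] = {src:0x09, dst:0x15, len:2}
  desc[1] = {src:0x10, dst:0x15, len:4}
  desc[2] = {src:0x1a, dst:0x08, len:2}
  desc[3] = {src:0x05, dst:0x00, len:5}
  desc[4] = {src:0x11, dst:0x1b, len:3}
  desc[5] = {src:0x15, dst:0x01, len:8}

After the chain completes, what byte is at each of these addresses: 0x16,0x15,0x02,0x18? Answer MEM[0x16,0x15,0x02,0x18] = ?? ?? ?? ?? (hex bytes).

#0 dst[0x15+2] := {0xc2,0x05}
#1 dst[0x15+4] := {0xa1,0xbe,0x20,0xa1}
#2 dst[0x08+2] := {0xc4,0x3d}
#3 dst[0x00+5] := {0x50,0xe2,0x5c,0xc4,0x3d}
#4 dst[0x1b+3] := {0xbe,0x20,0xa1}
#5 dst[0x01+8] := {0xa1,0xbe,0x20,0xa1,0xdc,0xc4,0xbe,0x20}
query mem[0x16]=0xbe, mem[0x15]=0xa1, mem[0x02]=0xbe, mem[0x18]=0xa1

MEM[0x16,0x15,0x02,0x18] = be a1 be a1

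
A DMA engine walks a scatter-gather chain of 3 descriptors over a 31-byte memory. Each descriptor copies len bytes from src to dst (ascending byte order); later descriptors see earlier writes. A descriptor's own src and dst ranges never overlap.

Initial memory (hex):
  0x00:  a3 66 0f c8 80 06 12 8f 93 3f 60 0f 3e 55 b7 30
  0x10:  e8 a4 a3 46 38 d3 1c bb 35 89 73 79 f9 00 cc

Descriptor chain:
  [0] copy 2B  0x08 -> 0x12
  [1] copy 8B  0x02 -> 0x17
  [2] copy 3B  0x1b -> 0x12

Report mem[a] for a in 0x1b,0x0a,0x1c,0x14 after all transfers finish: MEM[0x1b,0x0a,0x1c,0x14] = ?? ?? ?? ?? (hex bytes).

MEM[0x1b,0x0a,0x1c,0x14] = 12 60 8f 93

[0] 0x08->0x12 len=2 : 93 3f
[1] 0x02->0x17 len=8 : 0f c8 80 06 12 8f 93 3f
[2] 0x1b->0x12 len=3 : 12 8f 93
query mem[0x1b]=0x12, mem[0x0a]=0x60, mem[0x1c]=0x8f, mem[0x14]=0x93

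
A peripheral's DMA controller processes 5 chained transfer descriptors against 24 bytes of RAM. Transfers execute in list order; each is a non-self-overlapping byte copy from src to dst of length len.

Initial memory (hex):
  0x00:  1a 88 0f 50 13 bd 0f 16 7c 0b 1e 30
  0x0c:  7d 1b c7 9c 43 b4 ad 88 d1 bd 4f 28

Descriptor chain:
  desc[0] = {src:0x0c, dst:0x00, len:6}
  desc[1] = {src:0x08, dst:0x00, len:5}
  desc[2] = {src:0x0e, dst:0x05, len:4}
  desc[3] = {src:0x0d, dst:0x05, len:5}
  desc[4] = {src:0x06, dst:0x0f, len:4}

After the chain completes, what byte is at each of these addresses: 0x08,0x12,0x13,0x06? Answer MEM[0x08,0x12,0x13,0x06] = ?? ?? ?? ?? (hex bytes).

D0: mem[0x00..0x05] <- [7d 1b c7 9c 43 b4]
D1: mem[0x00..0x04] <- [7c 0b 1e 30 7d]
D2: mem[0x05..0x08] <- [c7 9c 43 b4]
D3: mem[0x05..0x09] <- [1b c7 9c 43 b4]
D4: mem[0x0f..0x12] <- [c7 9c 43 b4]
query mem[0x08]=0x43, mem[0x12]=0xb4, mem[0x13]=0x88, mem[0x06]=0xc7

MEM[0x08,0x12,0x13,0x06] = 43 b4 88 c7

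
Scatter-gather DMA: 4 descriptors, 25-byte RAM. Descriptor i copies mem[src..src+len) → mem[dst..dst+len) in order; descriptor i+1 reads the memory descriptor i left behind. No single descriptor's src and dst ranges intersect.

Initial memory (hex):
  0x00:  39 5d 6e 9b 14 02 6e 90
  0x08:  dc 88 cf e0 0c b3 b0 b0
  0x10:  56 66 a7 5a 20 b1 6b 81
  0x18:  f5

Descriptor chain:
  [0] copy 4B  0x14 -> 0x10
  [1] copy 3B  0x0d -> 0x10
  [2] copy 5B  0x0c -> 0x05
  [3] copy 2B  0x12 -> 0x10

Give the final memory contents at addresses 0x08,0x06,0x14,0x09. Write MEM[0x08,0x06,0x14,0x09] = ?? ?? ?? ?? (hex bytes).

  after D0: wrote 4B at 0x10 = 20b16b81
  after D1: wrote 3B at 0x10 = b3b0b0
  after D2: wrote 5B at 0x05 = 0cb3b0b0b3
  after D3: wrote 2B at 0x10 = b081
query mem[0x08]=0xb0, mem[0x06]=0xb3, mem[0x14]=0x20, mem[0x09]=0xb3

MEM[0x08,0x06,0x14,0x09] = b0 b3 20 b3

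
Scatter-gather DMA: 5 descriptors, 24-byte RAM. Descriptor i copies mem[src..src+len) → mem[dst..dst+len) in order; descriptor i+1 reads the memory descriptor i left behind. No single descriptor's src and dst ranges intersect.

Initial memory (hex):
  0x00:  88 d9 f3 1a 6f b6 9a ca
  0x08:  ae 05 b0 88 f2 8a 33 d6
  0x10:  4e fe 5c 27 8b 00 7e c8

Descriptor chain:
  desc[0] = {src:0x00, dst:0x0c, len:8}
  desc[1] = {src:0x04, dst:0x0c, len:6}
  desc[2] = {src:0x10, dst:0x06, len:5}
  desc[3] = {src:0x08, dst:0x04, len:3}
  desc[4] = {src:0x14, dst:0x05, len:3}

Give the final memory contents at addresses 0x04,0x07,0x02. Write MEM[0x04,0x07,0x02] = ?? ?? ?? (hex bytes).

[0] 0x00->0x0c len=8 : 88 d9 f3 1a 6f b6 9a ca
[1] 0x04->0x0c len=6 : 6f b6 9a ca ae 05
[2] 0x10->0x06 len=5 : ae 05 9a ca 8b
[3] 0x08->0x04 len=3 : 9a ca 8b
[4] 0x14->0x05 len=3 : 8b 00 7e
query mem[0x04]=0x9a, mem[0x07]=0x7e, mem[0x02]=0xf3

MEM[0x04,0x07,0x02] = 9a 7e f3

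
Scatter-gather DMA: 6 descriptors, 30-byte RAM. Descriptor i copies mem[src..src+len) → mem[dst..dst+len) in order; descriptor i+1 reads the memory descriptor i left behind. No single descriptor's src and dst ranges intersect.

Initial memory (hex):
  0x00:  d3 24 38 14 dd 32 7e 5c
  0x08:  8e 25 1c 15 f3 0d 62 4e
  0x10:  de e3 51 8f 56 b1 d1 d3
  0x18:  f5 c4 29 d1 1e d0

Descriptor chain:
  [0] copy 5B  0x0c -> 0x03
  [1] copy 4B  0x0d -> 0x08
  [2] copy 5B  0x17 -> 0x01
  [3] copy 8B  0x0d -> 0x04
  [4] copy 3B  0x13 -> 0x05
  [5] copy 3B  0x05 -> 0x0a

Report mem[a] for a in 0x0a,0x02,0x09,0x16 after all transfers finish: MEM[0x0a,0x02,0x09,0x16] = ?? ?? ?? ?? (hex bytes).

D0: mem[0x03..0x07] <- [f3 0d 62 4e de]
D1: mem[0x08..0x0b] <- [0d 62 4e de]
D2: mem[0x01..0x05] <- [d3 f5 c4 29 d1]
D3: mem[0x04..0x0b] <- [0d 62 4e de e3 51 8f 56]
D4: mem[0x05..0x07] <- [8f 56 b1]
D5: mem[0x0a..0x0c] <- [8f 56 b1]
query mem[0x0a]=0x8f, mem[0x02]=0xf5, mem[0x09]=0x51, mem[0x16]=0xd1

MEM[0x0a,0x02,0x09,0x16] = 8f f5 51 d1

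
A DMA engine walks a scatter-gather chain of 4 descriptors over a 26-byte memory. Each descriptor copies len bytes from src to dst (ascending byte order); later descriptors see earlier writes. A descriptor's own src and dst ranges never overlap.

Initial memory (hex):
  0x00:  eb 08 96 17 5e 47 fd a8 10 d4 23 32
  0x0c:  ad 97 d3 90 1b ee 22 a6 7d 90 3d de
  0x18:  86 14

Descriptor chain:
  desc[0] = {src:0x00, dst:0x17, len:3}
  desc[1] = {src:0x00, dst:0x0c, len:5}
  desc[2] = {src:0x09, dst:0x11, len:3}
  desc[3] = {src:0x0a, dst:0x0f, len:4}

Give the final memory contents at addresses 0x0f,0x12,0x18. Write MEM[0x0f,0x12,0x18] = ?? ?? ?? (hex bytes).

MEM[0x0f,0x12,0x18] = 23 08 08

#0 dst[0x17+3] := {0xeb,0x08,0x96}
#1 dst[0x0c+5] := {0xeb,0x08,0x96,0x17,0x5e}
#2 dst[0x11+3] := {0xd4,0x23,0x32}
#3 dst[0x0f+4] := {0x23,0x32,0xeb,0x08}
query mem[0x0f]=0x23, mem[0x12]=0x08, mem[0x18]=0x08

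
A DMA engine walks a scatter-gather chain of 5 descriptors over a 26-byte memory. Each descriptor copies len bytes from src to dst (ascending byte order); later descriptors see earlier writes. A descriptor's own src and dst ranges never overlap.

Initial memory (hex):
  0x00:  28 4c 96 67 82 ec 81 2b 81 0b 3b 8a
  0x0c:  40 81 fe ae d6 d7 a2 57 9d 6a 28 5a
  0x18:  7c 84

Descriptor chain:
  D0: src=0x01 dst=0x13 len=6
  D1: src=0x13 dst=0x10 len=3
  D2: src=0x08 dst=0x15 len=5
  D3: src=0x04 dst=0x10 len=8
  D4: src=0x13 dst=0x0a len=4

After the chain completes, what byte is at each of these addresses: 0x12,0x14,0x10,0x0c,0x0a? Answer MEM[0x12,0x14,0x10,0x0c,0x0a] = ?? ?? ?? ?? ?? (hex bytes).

MEM[0x12,0x14,0x10,0x0c,0x0a] = 81 81 82 0b 2b

#0 dst[0x13+6] := {0x4c,0x96,0x67,0x82,0xec,0x81}
#1 dst[0x10+3] := {0x4c,0x96,0x67}
#2 dst[0x15+5] := {0x81,0x0b,0x3b,0x8a,0x40}
#3 dst[0x10+8] := {0x82,0xec,0x81,0x2b,0x81,0x0b,0x3b,0x8a}
#4 dst[0x0a+4] := {0x2b,0x81,0x0b,0x3b}
query mem[0x12]=0x81, mem[0x14]=0x81, mem[0x10]=0x82, mem[0x0c]=0x0b, mem[0x0a]=0x2b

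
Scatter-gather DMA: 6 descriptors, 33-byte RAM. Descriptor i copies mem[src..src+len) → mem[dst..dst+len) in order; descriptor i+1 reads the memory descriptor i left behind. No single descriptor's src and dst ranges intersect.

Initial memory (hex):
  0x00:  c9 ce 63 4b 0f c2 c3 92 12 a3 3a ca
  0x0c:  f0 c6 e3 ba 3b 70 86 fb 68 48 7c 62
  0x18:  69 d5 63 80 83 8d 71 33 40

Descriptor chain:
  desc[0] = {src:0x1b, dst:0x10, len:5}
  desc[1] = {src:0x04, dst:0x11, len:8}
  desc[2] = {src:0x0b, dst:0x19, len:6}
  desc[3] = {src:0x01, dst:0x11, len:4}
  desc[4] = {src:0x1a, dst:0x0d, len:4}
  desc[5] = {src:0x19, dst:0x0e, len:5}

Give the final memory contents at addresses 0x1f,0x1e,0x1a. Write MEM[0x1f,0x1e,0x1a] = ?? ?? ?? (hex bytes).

MEM[0x1f,0x1e,0x1a] = 33 80 f0

[0] 0x1b->0x10 len=5 : 80 83 8d 71 33
[1] 0x04->0x11 len=8 : 0f c2 c3 92 12 a3 3a ca
[2] 0x0b->0x19 len=6 : ca f0 c6 e3 ba 80
[3] 0x01->0x11 len=4 : ce 63 4b 0f
[4] 0x1a->0x0d len=4 : f0 c6 e3 ba
[5] 0x19->0x0e len=5 : ca f0 c6 e3 ba
query mem[0x1f]=0x33, mem[0x1e]=0x80, mem[0x1a]=0xf0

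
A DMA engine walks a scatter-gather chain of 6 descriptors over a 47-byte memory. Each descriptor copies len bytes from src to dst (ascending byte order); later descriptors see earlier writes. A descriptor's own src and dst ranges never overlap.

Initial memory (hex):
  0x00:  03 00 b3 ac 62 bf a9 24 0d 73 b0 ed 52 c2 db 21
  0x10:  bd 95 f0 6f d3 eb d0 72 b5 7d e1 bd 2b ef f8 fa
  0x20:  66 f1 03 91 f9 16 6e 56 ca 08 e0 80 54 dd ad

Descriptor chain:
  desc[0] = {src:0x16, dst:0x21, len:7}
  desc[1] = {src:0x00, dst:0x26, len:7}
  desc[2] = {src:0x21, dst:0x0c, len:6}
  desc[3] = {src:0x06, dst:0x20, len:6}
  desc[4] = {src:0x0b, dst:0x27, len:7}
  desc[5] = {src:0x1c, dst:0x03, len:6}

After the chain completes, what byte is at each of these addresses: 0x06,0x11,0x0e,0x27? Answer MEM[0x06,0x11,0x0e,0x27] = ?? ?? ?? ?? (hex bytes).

MEM[0x06,0x11,0x0e,0x27] = fa 03 b5 ed

#0 dst[0x21+7] := {0xd0,0x72,0xb5,0x7d,0xe1,0xbd,0x2b}
#1 dst[0x26+7] := {0x03,0x00,0xb3,0xac,0x62,0xbf,0xa9}
#2 dst[0x0c+6] := {0xd0,0x72,0xb5,0x7d,0xe1,0x03}
#3 dst[0x20+6] := {0xa9,0x24,0x0d,0x73,0xb0,0xed}
#4 dst[0x27+7] := {0xed,0xd0,0x72,0xb5,0x7d,0xe1,0x03}
#5 dst[0x03+6] := {0x2b,0xef,0xf8,0xfa,0xa9,0x24}
query mem[0x06]=0xfa, mem[0x11]=0x03, mem[0x0e]=0xb5, mem[0x27]=0xed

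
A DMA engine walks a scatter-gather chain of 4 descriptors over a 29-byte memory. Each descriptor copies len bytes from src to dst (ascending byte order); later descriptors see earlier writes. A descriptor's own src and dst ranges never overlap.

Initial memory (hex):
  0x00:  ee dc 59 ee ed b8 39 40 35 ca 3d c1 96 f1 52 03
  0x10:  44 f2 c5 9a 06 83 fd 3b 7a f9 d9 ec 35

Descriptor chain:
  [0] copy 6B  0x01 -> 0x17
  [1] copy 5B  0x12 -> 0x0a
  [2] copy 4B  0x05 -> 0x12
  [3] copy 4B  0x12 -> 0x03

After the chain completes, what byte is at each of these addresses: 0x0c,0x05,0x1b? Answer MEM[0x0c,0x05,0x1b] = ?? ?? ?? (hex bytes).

  after D0: wrote 6B at 0x17 = dc59eeedb839
  after D1: wrote 5B at 0x0a = c59a0683fd
  after D2: wrote 4B at 0x12 = b8394035
  after D3: wrote 4B at 0x03 = b8394035
query mem[0x0c]=0x06, mem[0x05]=0x40, mem[0x1b]=0xb8

MEM[0x0c,0x05,0x1b] = 06 40 b8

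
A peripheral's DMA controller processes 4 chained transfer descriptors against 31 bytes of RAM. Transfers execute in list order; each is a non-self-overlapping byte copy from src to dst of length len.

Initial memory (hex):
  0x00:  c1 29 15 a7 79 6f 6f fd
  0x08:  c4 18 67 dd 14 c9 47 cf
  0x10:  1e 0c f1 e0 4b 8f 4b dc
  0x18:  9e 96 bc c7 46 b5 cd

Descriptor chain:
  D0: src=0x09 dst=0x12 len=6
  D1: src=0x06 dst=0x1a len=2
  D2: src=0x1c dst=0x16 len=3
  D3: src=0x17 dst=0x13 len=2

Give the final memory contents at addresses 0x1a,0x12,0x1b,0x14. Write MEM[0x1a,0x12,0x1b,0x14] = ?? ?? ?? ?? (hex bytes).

MEM[0x1a,0x12,0x1b,0x14] = 6f 18 fd cd

[0] 0x09->0x12 len=6 : 18 67 dd 14 c9 47
[1] 0x06->0x1a len=2 : 6f fd
[2] 0x1c->0x16 len=3 : 46 b5 cd
[3] 0x17->0x13 len=2 : b5 cd
query mem[0x1a]=0x6f, mem[0x12]=0x18, mem[0x1b]=0xfd, mem[0x14]=0xcd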